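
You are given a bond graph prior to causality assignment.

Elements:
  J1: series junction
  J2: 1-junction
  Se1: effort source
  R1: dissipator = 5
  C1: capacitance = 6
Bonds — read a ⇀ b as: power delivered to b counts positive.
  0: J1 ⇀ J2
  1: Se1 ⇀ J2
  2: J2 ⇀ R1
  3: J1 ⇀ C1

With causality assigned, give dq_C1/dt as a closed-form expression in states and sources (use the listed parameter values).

dq_C1/dt = E_Se1/5 - q_C1/30

b1 →J2  (Se1 fixes effort; stroke away)
b3 →J1  (prefer integral on C1)
b0 →J2  (J1 needs exactly one f-in)
b2 →R1  (closing 1-jn rule on J2)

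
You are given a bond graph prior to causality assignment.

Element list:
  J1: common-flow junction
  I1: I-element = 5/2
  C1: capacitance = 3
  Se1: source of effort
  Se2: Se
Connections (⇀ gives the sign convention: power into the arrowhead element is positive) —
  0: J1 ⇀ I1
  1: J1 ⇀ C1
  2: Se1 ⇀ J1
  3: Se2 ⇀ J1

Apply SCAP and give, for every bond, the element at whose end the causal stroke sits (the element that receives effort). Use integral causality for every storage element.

β2 stroke→J1  (source Se1 imposes e)
β3 stroke→J1  (Se2 fixes effort; stroke away)
β0 stroke→I1  (I1: I, integral causality)
β1 stroke→J1  (J1 flow already set via bond 0)

β0 stroke→I1
β1 stroke→J1
β2 stroke→J1
β3 stroke→J1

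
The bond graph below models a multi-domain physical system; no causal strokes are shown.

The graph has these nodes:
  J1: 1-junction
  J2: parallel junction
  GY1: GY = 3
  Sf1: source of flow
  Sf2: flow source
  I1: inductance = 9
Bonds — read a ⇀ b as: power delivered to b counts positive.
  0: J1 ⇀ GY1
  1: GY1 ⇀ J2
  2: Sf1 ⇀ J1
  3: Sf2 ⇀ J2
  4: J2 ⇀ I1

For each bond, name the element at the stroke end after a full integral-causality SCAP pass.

#0 stroke→J1
#1 stroke→J2
#2 stroke→Sf1
#3 stroke→Sf2
#4 stroke→I1

b2 |Sf1  (Sf1 fixes flow; stroke at Sf1)
b3 |Sf2  (Sf2: flow source, stroke at near end)
b0 |J1  (common-f at J1 fixed by 2)
b1 |J2  (GY1 both-in/both-out from 0)
b4 |I1  (J2 effort already set via bond 1)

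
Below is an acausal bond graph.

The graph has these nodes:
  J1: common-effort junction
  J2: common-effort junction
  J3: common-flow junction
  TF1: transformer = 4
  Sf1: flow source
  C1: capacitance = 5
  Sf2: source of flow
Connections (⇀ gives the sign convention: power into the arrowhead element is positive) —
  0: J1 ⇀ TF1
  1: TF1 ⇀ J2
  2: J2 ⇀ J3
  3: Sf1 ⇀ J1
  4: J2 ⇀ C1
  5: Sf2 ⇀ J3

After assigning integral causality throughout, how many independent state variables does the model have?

β3 →Sf1  (Sf1 (Sf) sets flow on bond)
β5 →Sf2  (Sf2 fixes flow; stroke at Sf2)
β0 →J1  (only one effort-in slot at J1)
β2 →J3  (J3: bond 5 brought flow, rest push out)
β1 →TF1  (TF1 one-in-one-out from 0)
β4 →J2  (closing 0-jn rule on J2)

1  (C1 all integral)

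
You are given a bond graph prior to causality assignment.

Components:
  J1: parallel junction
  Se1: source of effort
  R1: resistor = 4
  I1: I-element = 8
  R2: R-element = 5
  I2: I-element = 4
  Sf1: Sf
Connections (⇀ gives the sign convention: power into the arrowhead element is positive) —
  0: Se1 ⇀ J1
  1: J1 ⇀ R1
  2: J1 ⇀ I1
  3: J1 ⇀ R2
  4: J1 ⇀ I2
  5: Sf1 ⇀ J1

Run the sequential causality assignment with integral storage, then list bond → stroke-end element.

β0 stroke at J1
β1 stroke at R1
β2 stroke at I1
β3 stroke at R2
β4 stroke at I2
β5 stroke at Sf1

#0 stroke at J1  (source Se1 imposes e)
#5 stroke at Sf1  (Sf1: flow source, stroke at near end)
#1 stroke at R1  (common-e at J1 fixed by 0)
#2 stroke at I1  (common-e at J1 fixed by 0)
#3 stroke at R2  (J1 effort already set via bond 0)
#4 stroke at I2  (J1 effort already set via bond 0)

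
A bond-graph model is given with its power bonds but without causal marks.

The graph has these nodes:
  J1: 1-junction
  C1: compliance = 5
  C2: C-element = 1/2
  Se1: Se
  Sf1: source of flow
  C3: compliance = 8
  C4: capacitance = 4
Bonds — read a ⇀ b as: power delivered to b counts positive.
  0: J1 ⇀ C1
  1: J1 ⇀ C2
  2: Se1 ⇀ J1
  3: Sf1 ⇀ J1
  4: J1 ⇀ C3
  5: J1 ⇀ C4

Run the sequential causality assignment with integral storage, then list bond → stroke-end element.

#0 |J1
#1 |J1
#2 |J1
#3 |Sf1
#4 |J1
#5 |J1

b2 |J1  (source Se1 imposes e)
b3 |Sf1  (Sf1 (Sf) sets flow on bond)
b0 |J1  (J1 flow already set via bond 3)
b1 |J1  (common-f at J1 fixed by 3)
b4 |J1  (J1: bond 3 brought flow, rest push out)
b5 |J1  (J1 flow already set via bond 3)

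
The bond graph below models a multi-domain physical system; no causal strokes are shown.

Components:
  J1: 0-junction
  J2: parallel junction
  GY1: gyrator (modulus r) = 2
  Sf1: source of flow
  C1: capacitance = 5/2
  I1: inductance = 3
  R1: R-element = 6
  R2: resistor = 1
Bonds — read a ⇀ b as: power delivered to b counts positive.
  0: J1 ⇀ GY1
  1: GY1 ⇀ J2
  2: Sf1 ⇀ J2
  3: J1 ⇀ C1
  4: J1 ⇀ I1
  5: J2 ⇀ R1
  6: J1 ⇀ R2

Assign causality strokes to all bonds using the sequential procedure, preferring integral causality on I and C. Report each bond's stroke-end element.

b2 stroke→Sf1  (Sf1: flow source, stroke at near end)
b3 stroke→J1  (C1 integral (e out))
b0 stroke→GY1  (0-jn J1 has e-setter on 3)
b4 stroke→I1  (J1: bond 3 brought effort, rest push out)
b6 stroke→R2  (0-jn J1 has e-setter on 3)
b1 stroke→GY1  (GY1: gyrator matches bond 0)
b5 stroke→J2  (only one effort-in slot at J2)

b0 →GY1
b1 →GY1
b2 →Sf1
b3 →J1
b4 →I1
b5 →J2
b6 →R2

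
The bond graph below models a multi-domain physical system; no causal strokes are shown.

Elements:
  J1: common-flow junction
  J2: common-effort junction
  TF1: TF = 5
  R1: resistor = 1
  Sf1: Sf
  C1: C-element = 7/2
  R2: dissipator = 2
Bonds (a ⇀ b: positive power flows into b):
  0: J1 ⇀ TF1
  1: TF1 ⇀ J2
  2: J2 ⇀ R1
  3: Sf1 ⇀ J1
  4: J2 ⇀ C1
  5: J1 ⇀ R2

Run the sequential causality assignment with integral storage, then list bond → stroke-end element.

β3 →Sf1  (Sf1 (Sf) sets flow on bond)
β0 →J1  (J1 flow already set via bond 3)
β5 →J1  (1-jn J1 has f-setter on 3)
β1 →TF1  (TF1 one-in-one-out from 0)
β4 →J2  (C1 outputs effort q/C1)
β2 →R1  (common-e at J2 fixed by 4)

β0 stroke→J1
β1 stroke→TF1
β2 stroke→R1
β3 stroke→Sf1
β4 stroke→J2
β5 stroke→J1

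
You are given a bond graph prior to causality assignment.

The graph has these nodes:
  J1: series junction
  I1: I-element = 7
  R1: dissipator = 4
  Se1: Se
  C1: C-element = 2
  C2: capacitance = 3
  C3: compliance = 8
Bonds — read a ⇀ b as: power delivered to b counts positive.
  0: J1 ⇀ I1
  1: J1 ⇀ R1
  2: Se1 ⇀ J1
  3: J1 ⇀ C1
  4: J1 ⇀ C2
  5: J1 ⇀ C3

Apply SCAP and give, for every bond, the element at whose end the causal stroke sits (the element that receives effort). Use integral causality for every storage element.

bond 2 →J1  (Se1 (Se) sets effort on bond)
bond 0 →I1  (I1 integral (f out))
bond 1 →J1  (J1 flow already set via bond 0)
bond 3 →J1  (common-f at J1 fixed by 0)
bond 4 →J1  (J1 flow already set via bond 0)
bond 5 →J1  (common-f at J1 fixed by 0)

bond 0 →I1
bond 1 →J1
bond 2 →J1
bond 3 →J1
bond 4 →J1
bond 5 →J1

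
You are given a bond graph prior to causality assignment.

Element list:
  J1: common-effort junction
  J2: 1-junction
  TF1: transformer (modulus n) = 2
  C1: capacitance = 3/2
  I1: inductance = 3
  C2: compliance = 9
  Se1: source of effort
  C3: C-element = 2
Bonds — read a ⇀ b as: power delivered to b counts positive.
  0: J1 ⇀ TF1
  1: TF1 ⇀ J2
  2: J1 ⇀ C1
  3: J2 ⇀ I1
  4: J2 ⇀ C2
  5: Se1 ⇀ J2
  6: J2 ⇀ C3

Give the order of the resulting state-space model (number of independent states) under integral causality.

4  (C1, C2, C3, I1 all integral)

#5 stroke at J2  (Se1 (Se) sets effort on bond)
#2 stroke at J1  (prefer integral on C1)
#0 stroke at TF1  (J1: bond 2 brought effort, rest push out)
#1 stroke at J2  (TF1 one-in-one-out from 0)
#3 stroke at I1  (I1 integral (f out))
#4 stroke at J2  (J2: bond 3 brought flow, rest push out)
#6 stroke at J2  (1-jn J2 has f-setter on 3)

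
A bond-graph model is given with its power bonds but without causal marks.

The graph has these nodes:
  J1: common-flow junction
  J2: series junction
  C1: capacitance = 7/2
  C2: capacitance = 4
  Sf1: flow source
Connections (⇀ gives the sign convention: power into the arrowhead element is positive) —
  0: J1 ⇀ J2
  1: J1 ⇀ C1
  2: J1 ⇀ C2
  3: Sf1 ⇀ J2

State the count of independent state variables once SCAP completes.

2  (C1, C2 all integral)

b3 |Sf1  (Sf1 fixes flow; stroke at Sf1)
b0 |J2  (common-f at J2 fixed by 3)
b1 |J1  (J1 flow already set via bond 0)
b2 |J1  (J1: bond 0 brought flow, rest push out)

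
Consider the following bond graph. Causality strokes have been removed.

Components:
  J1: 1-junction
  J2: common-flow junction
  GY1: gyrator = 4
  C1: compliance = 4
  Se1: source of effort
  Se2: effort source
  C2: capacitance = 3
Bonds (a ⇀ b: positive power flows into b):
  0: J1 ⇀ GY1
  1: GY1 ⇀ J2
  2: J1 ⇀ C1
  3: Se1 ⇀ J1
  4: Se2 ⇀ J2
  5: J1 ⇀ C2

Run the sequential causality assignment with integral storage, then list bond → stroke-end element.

bond 3 →J1  (Se1 (Se) sets effort on bond)
bond 4 →J2  (Se2 (Se) sets effort on bond)
bond 1 →GY1  (closing 1-jn rule on J2)
bond 0 →GY1  (GY1 both-in/both-out from 1)
bond 2 →J1  (1-jn J1 has f-setter on 0)
bond 5 →J1  (J1: bond 0 brought flow, rest push out)

β0 |GY1
β1 |GY1
β2 |J1
β3 |J1
β4 |J2
β5 |J1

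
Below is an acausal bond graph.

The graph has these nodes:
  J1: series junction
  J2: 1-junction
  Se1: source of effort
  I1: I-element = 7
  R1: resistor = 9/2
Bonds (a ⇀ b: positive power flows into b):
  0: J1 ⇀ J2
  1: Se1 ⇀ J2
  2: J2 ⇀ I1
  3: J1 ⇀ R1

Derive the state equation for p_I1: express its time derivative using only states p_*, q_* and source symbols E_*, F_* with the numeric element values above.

dp_I1/dt = E_Se1 - 9*p_I1/14

bond 1 stroke at J2  (Se1 (Se) sets effort on bond)
bond 2 stroke at I1  (I1 outputs flow p/I1)
bond 0 stroke at J2  (1-jn J2 has f-setter on 2)
bond 3 stroke at J1  (1-jn J1 has f-setter on 0)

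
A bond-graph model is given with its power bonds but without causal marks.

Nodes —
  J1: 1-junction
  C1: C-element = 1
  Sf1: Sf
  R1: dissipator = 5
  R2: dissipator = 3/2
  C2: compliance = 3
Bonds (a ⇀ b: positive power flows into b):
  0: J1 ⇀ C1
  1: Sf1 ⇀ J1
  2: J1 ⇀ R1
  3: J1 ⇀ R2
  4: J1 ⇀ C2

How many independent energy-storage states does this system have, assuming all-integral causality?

2  (C1, C2 all integral)

b1 stroke→Sf1  (source Sf1 imposes f)
b0 stroke→J1  (1-jn J1 has f-setter on 1)
b2 stroke→J1  (J1 flow already set via bond 1)
b3 stroke→J1  (J1: bond 1 brought flow, rest push out)
b4 stroke→J1  (J1 flow already set via bond 1)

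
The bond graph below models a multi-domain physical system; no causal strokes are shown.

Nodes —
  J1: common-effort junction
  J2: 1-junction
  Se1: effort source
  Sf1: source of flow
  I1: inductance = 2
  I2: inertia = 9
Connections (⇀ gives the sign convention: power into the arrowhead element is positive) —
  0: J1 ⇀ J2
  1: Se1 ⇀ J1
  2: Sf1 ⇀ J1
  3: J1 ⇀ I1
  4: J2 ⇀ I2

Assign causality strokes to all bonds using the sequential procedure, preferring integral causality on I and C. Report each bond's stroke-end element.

#1 stroke at J1  (Se1 fixes effort; stroke away)
#2 stroke at Sf1  (Sf1 (Sf) sets flow on bond)
#0 stroke at J2  (common-e at J1 fixed by 1)
#3 stroke at I1  (common-e at J1 fixed by 1)
#4 stroke at I2  (only one flow-in slot at J2)

b0 |J2
b1 |J1
b2 |Sf1
b3 |I1
b4 |I2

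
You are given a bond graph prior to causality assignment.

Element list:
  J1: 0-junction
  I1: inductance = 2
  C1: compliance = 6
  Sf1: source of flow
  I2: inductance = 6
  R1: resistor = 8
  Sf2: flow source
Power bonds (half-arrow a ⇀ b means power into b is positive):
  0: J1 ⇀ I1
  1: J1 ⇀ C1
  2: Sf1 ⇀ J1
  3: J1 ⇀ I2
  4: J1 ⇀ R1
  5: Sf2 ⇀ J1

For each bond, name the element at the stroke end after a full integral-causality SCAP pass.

b2 stroke at Sf1  (Sf1 fixes flow; stroke at Sf1)
b5 stroke at Sf2  (source Sf2 imposes f)
b0 stroke at I1  (I1: I, integral causality)
b1 stroke at J1  (C1 outputs effort q/C1)
b3 stroke at I2  (common-e at J1 fixed by 1)
b4 stroke at R1  (J1 effort already set via bond 1)

β0 →I1
β1 →J1
β2 →Sf1
β3 →I2
β4 →R1
β5 →Sf2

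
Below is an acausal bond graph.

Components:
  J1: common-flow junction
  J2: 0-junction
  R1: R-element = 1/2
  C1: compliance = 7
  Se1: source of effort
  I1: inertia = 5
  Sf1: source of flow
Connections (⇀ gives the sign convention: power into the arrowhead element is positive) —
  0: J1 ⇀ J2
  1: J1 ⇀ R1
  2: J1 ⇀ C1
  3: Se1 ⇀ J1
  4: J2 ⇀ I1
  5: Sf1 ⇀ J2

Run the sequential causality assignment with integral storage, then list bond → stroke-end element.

#0 stroke at J2
#1 stroke at J1
#2 stroke at J1
#3 stroke at J1
#4 stroke at I1
#5 stroke at Sf1

β3 |J1  (Se1: effort source, stroke at far end)
β5 |Sf1  (source Sf1 imposes f)
β2 |J1  (C1 integral (e out))
β4 |I1  (I1 outputs flow p/I1)
β0 |J2  (only one effort-in slot at J2)
β1 |J1  (common-f at J1 fixed by 0)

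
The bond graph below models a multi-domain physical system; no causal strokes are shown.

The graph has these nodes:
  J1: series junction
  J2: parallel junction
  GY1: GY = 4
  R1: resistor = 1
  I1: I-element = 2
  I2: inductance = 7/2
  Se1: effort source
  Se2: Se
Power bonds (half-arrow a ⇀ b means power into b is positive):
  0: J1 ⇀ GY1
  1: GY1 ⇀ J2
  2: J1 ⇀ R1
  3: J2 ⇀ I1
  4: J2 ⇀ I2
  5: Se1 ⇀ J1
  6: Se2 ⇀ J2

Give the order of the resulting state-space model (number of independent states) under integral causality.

2  (I1, I2 all integral)

β5 stroke→J1  (Se1 (Se) sets effort on bond)
β6 stroke→J2  (source Se2 imposes e)
β1 stroke→GY1  (0-jn J2 has e-setter on 6)
β3 stroke→I1  (common-e at J2 fixed by 6)
β4 stroke→I2  (J2 effort already set via bond 6)
β0 stroke→GY1  (GY1: gyrator matches bond 1)
β2 stroke→J1  (1-jn J1 has f-setter on 0)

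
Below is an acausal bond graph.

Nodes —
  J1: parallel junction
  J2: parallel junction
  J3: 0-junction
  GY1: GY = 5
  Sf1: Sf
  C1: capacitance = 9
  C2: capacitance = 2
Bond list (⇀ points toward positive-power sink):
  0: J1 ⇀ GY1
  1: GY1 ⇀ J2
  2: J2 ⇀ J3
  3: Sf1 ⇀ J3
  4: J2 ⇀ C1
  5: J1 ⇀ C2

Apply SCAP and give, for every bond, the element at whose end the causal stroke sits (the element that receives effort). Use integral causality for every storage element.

bond 0 stroke at GY1
bond 1 stroke at GY1
bond 2 stroke at J3
bond 3 stroke at Sf1
bond 4 stroke at J2
bond 5 stroke at J1

bond 3 stroke→Sf1  (source Sf1 imposes f)
bond 2 stroke→J3  (J3: last free bond brings effort in)
bond 4 stroke→J2  (C1 outputs effort q/C1)
bond 1 stroke→GY1  (J2: bond 4 brought effort, rest push out)
bond 0 stroke→GY1  (GY1 both-in/both-out from 1)
bond 5 stroke→J1  (closing 0-jn rule on J1)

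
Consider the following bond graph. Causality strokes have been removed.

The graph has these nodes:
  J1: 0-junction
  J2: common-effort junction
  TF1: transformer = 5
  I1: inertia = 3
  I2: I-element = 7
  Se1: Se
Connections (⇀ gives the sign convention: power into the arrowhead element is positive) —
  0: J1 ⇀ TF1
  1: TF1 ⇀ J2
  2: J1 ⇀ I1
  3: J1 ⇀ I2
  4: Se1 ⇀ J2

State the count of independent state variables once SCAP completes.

2  (I1, I2 all integral)

b4 |J2  (Se1 fixes effort; stroke away)
b1 |TF1  (J2 effort already set via bond 4)
b0 |J1  (TF1 one-in-one-out from 1)
b2 |I1  (J1 effort already set via bond 0)
b3 |I2  (J1: bond 0 brought effort, rest push out)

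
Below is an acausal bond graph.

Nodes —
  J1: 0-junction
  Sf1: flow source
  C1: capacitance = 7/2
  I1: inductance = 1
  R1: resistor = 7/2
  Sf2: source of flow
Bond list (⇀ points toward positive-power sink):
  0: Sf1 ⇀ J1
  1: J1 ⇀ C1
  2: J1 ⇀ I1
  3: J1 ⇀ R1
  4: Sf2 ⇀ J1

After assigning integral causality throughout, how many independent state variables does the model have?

2  (C1, I1 all integral)

bond 0 |Sf1  (source Sf1 imposes f)
bond 4 |Sf2  (Sf2: flow source, stroke at near end)
bond 1 |J1  (C1 integral (e out))
bond 2 |I1  (common-e at J1 fixed by 1)
bond 3 |R1  (common-e at J1 fixed by 1)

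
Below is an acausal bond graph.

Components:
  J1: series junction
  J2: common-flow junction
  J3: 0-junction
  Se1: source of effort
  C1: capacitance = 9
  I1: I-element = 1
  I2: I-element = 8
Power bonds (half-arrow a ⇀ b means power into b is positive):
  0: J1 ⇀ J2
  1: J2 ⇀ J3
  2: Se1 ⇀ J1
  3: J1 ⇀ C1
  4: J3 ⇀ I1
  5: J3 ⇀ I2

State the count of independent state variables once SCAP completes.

β2 |J1  (Se1 fixes effort; stroke away)
β3 |J1  (C1: C, integral causality)
β0 |J2  (J1 needs exactly one f-in)
β1 |J3  (only one flow-in slot at J2)
β4 |I1  (J3: bond 1 brought effort, rest push out)
β5 |I2  (J3 effort already set via bond 1)

3  (C1, I1, I2 all integral)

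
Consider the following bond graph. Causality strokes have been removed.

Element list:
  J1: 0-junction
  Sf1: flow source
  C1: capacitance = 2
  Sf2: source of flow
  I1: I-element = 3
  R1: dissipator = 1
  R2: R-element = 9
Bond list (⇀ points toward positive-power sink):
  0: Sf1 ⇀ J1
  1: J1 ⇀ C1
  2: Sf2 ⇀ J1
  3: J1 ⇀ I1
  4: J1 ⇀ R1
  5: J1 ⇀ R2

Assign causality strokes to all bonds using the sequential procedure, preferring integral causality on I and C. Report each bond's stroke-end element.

bond 0 stroke at Sf1  (Sf1 fixes flow; stroke at Sf1)
bond 2 stroke at Sf2  (Sf2 (Sf) sets flow on bond)
bond 1 stroke at J1  (C1: C, integral causality)
bond 3 stroke at I1  (common-e at J1 fixed by 1)
bond 4 stroke at R1  (J1 effort already set via bond 1)
bond 5 stroke at R2  (common-e at J1 fixed by 1)

bond 0 stroke→Sf1
bond 1 stroke→J1
bond 2 stroke→Sf2
bond 3 stroke→I1
bond 4 stroke→R1
bond 5 stroke→R2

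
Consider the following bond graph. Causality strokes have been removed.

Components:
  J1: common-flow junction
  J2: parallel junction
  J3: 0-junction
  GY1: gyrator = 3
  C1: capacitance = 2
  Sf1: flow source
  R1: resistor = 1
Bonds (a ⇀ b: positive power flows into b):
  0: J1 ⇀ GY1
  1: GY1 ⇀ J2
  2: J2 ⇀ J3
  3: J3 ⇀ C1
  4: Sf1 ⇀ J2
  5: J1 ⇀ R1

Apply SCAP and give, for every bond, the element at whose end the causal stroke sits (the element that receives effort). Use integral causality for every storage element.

bond 0 stroke→GY1
bond 1 stroke→GY1
bond 2 stroke→J2
bond 3 stroke→J3
bond 4 stroke→Sf1
bond 5 stroke→J1

#4 →Sf1  (Sf1 (Sf) sets flow on bond)
#3 →J3  (C1: C, integral causality)
#2 →J2  (J3 effort already set via bond 3)
#1 →GY1  (J2 effort already set via bond 2)
#0 →GY1  (GY1 both-in/both-out from 1)
#5 →J1  (common-f at J1 fixed by 0)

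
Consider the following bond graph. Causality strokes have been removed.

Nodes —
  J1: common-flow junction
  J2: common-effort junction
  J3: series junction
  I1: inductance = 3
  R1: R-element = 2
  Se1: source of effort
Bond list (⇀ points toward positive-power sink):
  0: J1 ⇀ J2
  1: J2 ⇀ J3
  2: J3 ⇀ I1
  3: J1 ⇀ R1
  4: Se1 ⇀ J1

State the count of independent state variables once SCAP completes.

β4 |J1  (Se1 (Se) sets effort on bond)
β2 |I1  (I1: I, integral causality)
β1 |J3  (1-jn J3 has f-setter on 2)
β0 |J2  (closing 0-jn rule on J2)
β3 |J1  (J1 flow already set via bond 0)

1  (I1 all integral)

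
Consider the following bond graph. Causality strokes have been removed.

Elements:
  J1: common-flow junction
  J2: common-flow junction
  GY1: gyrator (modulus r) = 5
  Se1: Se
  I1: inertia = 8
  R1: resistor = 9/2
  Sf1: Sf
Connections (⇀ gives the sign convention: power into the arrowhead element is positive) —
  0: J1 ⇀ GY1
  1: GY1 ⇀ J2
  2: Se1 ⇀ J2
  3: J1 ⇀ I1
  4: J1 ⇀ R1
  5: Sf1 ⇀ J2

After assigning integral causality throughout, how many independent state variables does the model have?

β2 stroke→J2  (Se1 fixes effort; stroke away)
β5 stroke→Sf1  (Sf1 fixes flow; stroke at Sf1)
β1 stroke→J2  (1-jn J2 has f-setter on 5)
β0 stroke→J1  (through GY1, causality inverts; strokes same side of GY1)
β3 stroke→I1  (I1 outputs flow p/I1)
β4 stroke→J1  (J1: bond 3 brought flow, rest push out)

1  (I1 all integral)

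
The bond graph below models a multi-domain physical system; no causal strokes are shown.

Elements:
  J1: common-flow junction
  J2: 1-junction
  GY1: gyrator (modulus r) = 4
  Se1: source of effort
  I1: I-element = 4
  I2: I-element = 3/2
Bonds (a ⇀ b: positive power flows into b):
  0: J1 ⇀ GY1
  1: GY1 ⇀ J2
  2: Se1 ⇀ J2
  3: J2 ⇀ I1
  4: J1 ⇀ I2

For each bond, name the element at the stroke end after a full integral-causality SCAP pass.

bond 0 |J1
bond 1 |J2
bond 2 |J2
bond 3 |I1
bond 4 |I2

#2 stroke→J2  (source Se1 imposes e)
#3 stroke→I1  (I1 integral (f out))
#1 stroke→J2  (J2 flow already set via bond 3)
#0 stroke→J1  (GY1: gyrator matches bond 1)
#4 stroke→I2  (closing 1-jn rule on J1)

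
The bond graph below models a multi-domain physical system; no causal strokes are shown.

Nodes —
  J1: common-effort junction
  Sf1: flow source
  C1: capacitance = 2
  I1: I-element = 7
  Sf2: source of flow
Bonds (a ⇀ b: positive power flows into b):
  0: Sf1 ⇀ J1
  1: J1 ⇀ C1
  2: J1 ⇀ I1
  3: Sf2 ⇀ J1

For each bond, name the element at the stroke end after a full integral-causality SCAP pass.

bond 0 stroke at Sf1  (Sf1 fixes flow; stroke at Sf1)
bond 3 stroke at Sf2  (source Sf2 imposes f)
bond 1 stroke at J1  (C1 outputs effort q/C1)
bond 2 stroke at I1  (0-jn J1 has e-setter on 1)

b0 |Sf1
b1 |J1
b2 |I1
b3 |Sf2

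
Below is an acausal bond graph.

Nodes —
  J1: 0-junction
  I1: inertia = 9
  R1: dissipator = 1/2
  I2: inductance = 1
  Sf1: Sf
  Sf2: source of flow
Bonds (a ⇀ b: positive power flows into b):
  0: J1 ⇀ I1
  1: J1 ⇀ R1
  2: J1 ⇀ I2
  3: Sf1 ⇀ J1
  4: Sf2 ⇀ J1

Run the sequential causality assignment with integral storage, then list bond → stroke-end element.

β0 stroke at I1
β1 stroke at J1
β2 stroke at I2
β3 stroke at Sf1
β4 stroke at Sf2

β3 stroke→Sf1  (Sf1: flow source, stroke at near end)
β4 stroke→Sf2  (source Sf2 imposes f)
β0 stroke→I1  (I1: I, integral causality)
β2 stroke→I2  (I2 outputs flow p/I2)
β1 stroke→J1  (only one effort-in slot at J1)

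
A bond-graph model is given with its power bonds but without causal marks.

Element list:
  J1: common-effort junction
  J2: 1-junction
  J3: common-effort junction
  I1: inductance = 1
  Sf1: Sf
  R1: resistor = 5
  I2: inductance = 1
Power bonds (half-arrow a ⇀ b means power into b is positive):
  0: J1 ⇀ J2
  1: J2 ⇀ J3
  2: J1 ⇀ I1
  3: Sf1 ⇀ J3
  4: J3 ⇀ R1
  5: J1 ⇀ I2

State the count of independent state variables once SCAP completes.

b3 stroke at Sf1  (Sf1 (Sf) sets flow on bond)
b2 stroke at I1  (I1 integral (f out))
b5 stroke at I2  (I2 outputs flow p/I2)
b0 stroke at J1  (J1 needs exactly one e-in)
b1 stroke at J2  (common-f at J2 fixed by 0)
b4 stroke at J3  (closing 0-jn rule on J3)

2  (I1, I2 all integral)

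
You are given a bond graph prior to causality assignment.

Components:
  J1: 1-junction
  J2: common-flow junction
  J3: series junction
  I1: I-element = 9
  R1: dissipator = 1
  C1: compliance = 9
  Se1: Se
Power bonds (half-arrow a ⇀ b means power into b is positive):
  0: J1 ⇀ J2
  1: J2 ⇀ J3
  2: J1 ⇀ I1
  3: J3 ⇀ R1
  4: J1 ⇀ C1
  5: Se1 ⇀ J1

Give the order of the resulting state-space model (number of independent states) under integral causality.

2  (C1, I1 all integral)

#5 |J1  (Se1 (Se) sets effort on bond)
#2 |I1  (I1 outputs flow p/I1)
#0 |J1  (common-f at J1 fixed by 2)
#4 |J1  (1-jn J1 has f-setter on 2)
#1 |J2  (common-f at J2 fixed by 0)
#3 |J3  (J3: bond 1 brought flow, rest push out)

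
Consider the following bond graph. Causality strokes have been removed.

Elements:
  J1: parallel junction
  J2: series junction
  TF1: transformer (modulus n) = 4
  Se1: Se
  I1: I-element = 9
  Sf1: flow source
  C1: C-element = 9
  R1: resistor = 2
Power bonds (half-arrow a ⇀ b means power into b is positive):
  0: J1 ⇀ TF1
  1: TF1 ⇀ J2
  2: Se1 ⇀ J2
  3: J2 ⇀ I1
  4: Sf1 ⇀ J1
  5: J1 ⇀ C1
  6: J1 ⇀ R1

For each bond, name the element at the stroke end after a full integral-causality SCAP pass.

bond 0 stroke at TF1
bond 1 stroke at J2
bond 2 stroke at J2
bond 3 stroke at I1
bond 4 stroke at Sf1
bond 5 stroke at J1
bond 6 stroke at R1

β2 |J2  (Se1: effort source, stroke at far end)
β4 |Sf1  (Sf1 fixes flow; stroke at Sf1)
β3 |I1  (I1: I, integral causality)
β1 |J2  (1-jn J2 has f-setter on 3)
β0 |TF1  (TF TF1: opposite of bond 1)
β5 |J1  (C1 integral (e out))
β6 |R1  (0-jn J1 has e-setter on 5)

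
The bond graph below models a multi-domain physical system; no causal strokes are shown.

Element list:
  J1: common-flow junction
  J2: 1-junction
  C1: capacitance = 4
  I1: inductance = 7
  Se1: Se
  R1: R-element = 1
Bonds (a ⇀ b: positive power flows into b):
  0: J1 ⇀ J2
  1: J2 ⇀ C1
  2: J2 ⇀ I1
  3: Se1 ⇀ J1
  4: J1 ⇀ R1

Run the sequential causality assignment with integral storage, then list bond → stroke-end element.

b0 stroke→J2
b1 stroke→J2
b2 stroke→I1
b3 stroke→J1
b4 stroke→J1

#3 |J1  (Se1 fixes effort; stroke away)
#1 |J2  (C1: C, integral causality)
#2 |I1  (I1: I, integral causality)
#0 |J2  (J2 flow already set via bond 2)
#4 |J1  (J1 flow already set via bond 0)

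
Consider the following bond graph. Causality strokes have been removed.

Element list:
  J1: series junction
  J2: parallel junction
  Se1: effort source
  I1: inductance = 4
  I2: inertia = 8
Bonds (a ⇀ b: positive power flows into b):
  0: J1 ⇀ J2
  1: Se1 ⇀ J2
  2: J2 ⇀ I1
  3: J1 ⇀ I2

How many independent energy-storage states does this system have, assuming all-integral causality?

b1 |J2  (Se1 (Se) sets effort on bond)
b0 |J1  (J2: bond 1 brought effort, rest push out)
b2 |I1  (0-jn J2 has e-setter on 1)
b3 |I2  (J1: last free bond brings flow in)

2  (I1, I2 all integral)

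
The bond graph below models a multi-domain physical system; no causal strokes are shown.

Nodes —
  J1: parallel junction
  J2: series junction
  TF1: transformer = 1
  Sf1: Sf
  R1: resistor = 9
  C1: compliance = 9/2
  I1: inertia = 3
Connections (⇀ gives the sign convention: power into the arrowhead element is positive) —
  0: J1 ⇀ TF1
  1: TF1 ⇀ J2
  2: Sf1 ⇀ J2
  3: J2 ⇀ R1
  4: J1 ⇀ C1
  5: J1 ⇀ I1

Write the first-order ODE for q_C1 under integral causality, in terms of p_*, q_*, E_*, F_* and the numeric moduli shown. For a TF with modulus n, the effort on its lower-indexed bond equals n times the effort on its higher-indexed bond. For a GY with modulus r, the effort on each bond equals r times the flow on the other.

b2 stroke at Sf1  (Sf1: flow source, stroke at near end)
b1 stroke at J2  (J2 flow already set via bond 2)
b3 stroke at J2  (common-f at J2 fixed by 2)
b0 stroke at TF1  (TF TF1: opposite of bond 1)
b4 stroke at J1  (prefer integral on C1)
b5 stroke at I1  (common-e at J1 fixed by 4)

dq_C1/dt = -F_Sf1 - p_I1/3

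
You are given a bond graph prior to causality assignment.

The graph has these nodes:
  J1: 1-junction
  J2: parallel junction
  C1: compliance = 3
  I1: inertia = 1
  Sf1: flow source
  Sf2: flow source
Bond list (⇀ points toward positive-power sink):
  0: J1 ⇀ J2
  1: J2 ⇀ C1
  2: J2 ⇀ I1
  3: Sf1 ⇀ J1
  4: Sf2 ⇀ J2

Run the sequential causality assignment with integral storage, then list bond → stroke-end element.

bond 3 |Sf1  (Sf1 fixes flow; stroke at Sf1)
bond 4 |Sf2  (source Sf2 imposes f)
bond 0 |J1  (J1: bond 3 brought flow, rest push out)
bond 1 |J2  (C1 outputs effort q/C1)
bond 2 |I1  (0-jn J2 has e-setter on 1)

β0 stroke at J1
β1 stroke at J2
β2 stroke at I1
β3 stroke at Sf1
β4 stroke at Sf2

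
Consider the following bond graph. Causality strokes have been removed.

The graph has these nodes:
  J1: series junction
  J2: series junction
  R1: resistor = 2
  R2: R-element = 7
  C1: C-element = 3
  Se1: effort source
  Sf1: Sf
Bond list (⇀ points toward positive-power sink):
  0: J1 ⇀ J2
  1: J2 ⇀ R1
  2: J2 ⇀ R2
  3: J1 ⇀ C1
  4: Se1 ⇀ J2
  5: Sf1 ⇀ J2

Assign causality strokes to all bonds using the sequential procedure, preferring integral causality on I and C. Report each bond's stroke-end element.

b4 stroke at J2  (source Se1 imposes e)
b5 stroke at Sf1  (Sf1 fixes flow; stroke at Sf1)
b0 stroke at J2  (1-jn J2 has f-setter on 5)
b1 stroke at J2  (J2 flow already set via bond 5)
b2 stroke at J2  (common-f at J2 fixed by 5)
b3 stroke at J1  (common-f at J1 fixed by 0)

#0 stroke at J2
#1 stroke at J2
#2 stroke at J2
#3 stroke at J1
#4 stroke at J2
#5 stroke at Sf1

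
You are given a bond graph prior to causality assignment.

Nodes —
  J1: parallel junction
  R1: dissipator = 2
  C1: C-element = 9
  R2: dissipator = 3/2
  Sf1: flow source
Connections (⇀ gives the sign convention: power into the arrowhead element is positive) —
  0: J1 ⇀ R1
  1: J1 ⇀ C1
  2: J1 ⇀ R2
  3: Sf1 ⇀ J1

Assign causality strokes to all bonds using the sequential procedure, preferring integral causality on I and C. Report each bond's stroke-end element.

bond 0 |R1
bond 1 |J1
bond 2 |R2
bond 3 |Sf1

b3 →Sf1  (source Sf1 imposes f)
b1 →J1  (prefer integral on C1)
b0 →R1  (0-jn J1 has e-setter on 1)
b2 →R2  (common-e at J1 fixed by 1)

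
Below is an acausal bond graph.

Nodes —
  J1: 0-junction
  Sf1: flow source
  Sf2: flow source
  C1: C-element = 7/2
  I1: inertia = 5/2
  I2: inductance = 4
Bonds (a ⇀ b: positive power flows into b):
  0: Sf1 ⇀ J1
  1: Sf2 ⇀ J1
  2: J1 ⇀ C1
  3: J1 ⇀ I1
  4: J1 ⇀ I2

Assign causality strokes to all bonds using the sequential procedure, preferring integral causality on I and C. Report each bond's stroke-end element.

#0 |Sf1
#1 |Sf2
#2 |J1
#3 |I1
#4 |I2

b0 stroke at Sf1  (source Sf1 imposes f)
b1 stroke at Sf2  (Sf2 (Sf) sets flow on bond)
b2 stroke at J1  (C1: C, integral causality)
b3 stroke at I1  (J1 effort already set via bond 2)
b4 stroke at I2  (J1: bond 2 brought effort, rest push out)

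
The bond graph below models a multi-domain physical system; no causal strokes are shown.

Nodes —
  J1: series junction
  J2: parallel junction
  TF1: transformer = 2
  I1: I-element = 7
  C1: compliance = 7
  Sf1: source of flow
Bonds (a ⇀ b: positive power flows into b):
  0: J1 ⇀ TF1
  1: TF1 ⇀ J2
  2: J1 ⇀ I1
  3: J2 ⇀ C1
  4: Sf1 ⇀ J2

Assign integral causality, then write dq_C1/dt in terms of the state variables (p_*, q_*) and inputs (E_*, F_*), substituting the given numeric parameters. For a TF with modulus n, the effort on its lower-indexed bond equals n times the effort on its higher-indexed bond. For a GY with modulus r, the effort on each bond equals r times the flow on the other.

dq_C1/dt = F_Sf1 + 2*p_I1/7

bond 4 stroke→Sf1  (Sf1 fixes flow; stroke at Sf1)
bond 2 stroke→I1  (I1 integral (f out))
bond 0 stroke→J1  (J1: bond 2 brought flow, rest push out)
bond 1 stroke→TF1  (TF TF1: opposite of bond 0)
bond 3 stroke→J2  (closing 0-jn rule on J2)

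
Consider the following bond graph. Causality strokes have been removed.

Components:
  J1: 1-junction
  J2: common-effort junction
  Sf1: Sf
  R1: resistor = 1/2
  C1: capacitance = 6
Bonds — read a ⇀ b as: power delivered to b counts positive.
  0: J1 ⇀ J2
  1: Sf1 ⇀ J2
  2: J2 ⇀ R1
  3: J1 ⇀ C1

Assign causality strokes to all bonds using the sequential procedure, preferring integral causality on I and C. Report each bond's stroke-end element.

#1 stroke→Sf1  (source Sf1 imposes f)
#3 stroke→J1  (prefer integral on C1)
#0 stroke→J2  (J1: last free bond brings flow in)
#2 stroke→R1  (common-e at J2 fixed by 0)

β0 stroke→J2
β1 stroke→Sf1
β2 stroke→R1
β3 stroke→J1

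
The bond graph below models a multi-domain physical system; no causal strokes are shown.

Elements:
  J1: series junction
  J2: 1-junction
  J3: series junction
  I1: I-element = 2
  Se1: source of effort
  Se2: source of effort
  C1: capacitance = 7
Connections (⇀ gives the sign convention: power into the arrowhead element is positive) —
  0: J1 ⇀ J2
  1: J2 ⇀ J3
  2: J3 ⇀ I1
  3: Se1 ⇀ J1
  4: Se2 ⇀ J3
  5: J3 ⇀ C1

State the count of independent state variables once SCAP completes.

b3 |J1  (Se1 (Se) sets effort on bond)
b4 |J3  (source Se2 imposes e)
b0 |J2  (closing 1-jn rule on J1)
b1 |J3  (J2: last free bond brings flow in)
b2 |I1  (prefer integral on I1)
b5 |J3  (1-jn J3 has f-setter on 2)

2  (C1, I1 all integral)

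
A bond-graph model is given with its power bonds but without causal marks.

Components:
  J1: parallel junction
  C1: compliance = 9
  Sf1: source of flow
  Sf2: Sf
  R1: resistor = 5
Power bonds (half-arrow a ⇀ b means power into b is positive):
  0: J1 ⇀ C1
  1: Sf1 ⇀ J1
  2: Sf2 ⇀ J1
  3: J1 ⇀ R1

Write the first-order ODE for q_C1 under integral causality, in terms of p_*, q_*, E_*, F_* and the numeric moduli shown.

dq_C1/dt = F_Sf1 + F_Sf2 - q_C1/45

b1 |Sf1  (Sf1: flow source, stroke at near end)
b2 |Sf2  (source Sf2 imposes f)
b0 |J1  (C1: C, integral causality)
b3 |R1  (0-jn J1 has e-setter on 0)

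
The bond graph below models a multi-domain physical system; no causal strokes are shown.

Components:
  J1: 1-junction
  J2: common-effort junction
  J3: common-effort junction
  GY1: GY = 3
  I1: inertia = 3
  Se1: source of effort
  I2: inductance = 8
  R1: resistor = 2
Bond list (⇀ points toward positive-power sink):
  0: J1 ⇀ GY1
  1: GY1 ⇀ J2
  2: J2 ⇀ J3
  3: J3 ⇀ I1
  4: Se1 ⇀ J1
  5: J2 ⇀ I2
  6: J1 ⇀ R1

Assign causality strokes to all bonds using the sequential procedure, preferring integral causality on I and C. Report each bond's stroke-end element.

β4 →J1  (Se1 (Se) sets effort on bond)
β3 →I1  (prefer integral on I1)
β2 →J3  (only one effort-in slot at J3)
β5 →I2  (I2 outputs flow p/I2)
β1 →J2  (closing 0-jn rule on J2)
β0 →J1  (GY GY1: same side as bond 1)
β6 →R1  (J1: last free bond brings flow in)

#0 stroke→J1
#1 stroke→J2
#2 stroke→J3
#3 stroke→I1
#4 stroke→J1
#5 stroke→I2
#6 stroke→R1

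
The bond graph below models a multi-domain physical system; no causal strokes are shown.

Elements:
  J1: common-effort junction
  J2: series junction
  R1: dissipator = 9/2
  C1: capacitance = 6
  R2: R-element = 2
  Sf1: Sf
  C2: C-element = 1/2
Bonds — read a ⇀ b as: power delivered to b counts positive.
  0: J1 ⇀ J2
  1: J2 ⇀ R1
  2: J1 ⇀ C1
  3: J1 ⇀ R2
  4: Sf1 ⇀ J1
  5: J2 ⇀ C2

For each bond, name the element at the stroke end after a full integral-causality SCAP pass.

bond 4 stroke at Sf1  (Sf1 (Sf) sets flow on bond)
bond 2 stroke at J1  (prefer integral on C1)
bond 0 stroke at J2  (common-e at J1 fixed by 2)
bond 3 stroke at R2  (common-e at J1 fixed by 2)
bond 5 stroke at J2  (C2 integral (e out))
bond 1 stroke at R1  (only one flow-in slot at J2)

#0 stroke at J2
#1 stroke at R1
#2 stroke at J1
#3 stroke at R2
#4 stroke at Sf1
#5 stroke at J2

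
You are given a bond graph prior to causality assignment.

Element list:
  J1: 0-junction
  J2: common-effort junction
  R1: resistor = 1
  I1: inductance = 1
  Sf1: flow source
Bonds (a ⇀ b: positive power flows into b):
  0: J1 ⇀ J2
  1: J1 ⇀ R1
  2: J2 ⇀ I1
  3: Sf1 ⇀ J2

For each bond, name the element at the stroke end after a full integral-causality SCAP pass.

β3 stroke at Sf1  (source Sf1 imposes f)
β2 stroke at I1  (I1 outputs flow p/I1)
β0 stroke at J2  (only one effort-in slot at J2)
β1 stroke at J1  (J1 needs exactly one e-in)

β0 |J2
β1 |J1
β2 |I1
β3 |Sf1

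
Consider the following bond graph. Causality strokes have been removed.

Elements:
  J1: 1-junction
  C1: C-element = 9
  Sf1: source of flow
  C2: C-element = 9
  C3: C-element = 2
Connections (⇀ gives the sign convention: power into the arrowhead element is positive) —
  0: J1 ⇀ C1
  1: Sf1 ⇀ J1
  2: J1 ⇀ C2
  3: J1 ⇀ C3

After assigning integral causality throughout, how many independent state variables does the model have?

#1 stroke→Sf1  (Sf1 fixes flow; stroke at Sf1)
#0 stroke→J1  (J1 flow already set via bond 1)
#2 stroke→J1  (1-jn J1 has f-setter on 1)
#3 stroke→J1  (1-jn J1 has f-setter on 1)

3  (C1, C2, C3 all integral)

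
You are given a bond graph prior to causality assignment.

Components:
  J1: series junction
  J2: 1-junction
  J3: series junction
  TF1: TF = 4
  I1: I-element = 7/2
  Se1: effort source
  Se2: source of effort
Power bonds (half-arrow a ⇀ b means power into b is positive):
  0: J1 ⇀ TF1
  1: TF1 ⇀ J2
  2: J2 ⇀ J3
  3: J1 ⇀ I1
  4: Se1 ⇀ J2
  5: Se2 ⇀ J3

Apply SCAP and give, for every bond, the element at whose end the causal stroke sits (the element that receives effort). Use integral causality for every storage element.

β0 →J1
β1 →TF1
β2 →J2
β3 →I1
β4 →J2
β5 →J3

β4 stroke at J2  (source Se1 imposes e)
β5 stroke at J3  (Se2 fixes effort; stroke away)
β2 stroke at J2  (J3: last free bond brings flow in)
β1 stroke at TF1  (J2: last free bond brings flow in)
β0 stroke at J1  (TF1: transformer flips bond 1)
β3 stroke at I1  (only one flow-in slot at J1)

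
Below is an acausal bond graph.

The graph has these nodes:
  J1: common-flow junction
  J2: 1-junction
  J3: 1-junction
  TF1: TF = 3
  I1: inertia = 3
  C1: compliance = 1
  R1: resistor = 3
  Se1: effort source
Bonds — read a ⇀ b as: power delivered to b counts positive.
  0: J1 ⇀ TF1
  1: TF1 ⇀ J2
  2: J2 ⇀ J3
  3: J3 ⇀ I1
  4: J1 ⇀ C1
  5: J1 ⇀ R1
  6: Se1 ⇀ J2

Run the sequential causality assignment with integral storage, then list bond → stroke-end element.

bond 6 stroke→J2  (Se1 fixes effort; stroke away)
bond 3 stroke→I1  (I1 outputs flow p/I1)
bond 2 stroke→J3  (common-f at J3 fixed by 3)
bond 1 stroke→J2  (J2: bond 2 brought flow, rest push out)
bond 0 stroke→TF1  (TF1 one-in-one-out from 1)
bond 4 stroke→J1  (J1: bond 0 brought flow, rest push out)
bond 5 stroke→J1  (1-jn J1 has f-setter on 0)

β0 |TF1
β1 |J2
β2 |J3
β3 |I1
β4 |J1
β5 |J1
β6 |J2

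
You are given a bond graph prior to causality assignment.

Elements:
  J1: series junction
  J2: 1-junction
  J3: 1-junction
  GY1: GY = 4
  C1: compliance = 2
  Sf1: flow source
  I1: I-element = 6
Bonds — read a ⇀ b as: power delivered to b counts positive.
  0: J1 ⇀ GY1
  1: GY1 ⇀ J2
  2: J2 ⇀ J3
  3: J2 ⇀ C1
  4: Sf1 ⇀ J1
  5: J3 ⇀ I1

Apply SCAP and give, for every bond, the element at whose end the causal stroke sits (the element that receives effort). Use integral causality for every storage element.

β0 stroke at J1
β1 stroke at J2
β2 stroke at J3
β3 stroke at J2
β4 stroke at Sf1
β5 stroke at I1

b4 stroke→Sf1  (Sf1 fixes flow; stroke at Sf1)
b0 stroke→J1  (1-jn J1 has f-setter on 4)
b1 stroke→J2  (through GY1, causality inverts; strokes same side of GY1)
b3 stroke→J2  (C1: C, integral causality)
b2 stroke→J3  (closing 1-jn rule on J2)
b5 stroke→I1  (closing 1-jn rule on J3)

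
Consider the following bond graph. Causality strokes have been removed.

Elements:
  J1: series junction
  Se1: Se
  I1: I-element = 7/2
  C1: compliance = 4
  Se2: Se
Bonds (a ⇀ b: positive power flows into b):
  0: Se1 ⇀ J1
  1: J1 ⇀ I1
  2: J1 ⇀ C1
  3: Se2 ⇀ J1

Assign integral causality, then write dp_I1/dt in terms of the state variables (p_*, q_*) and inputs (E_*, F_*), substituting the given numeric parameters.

dp_I1/dt = E_Se1 + E_Se2 - q_C1/4

β0 →J1  (Se1 (Se) sets effort on bond)
β3 →J1  (Se2: effort source, stroke at far end)
β1 →I1  (I1: I, integral causality)
β2 →J1  (common-f at J1 fixed by 1)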